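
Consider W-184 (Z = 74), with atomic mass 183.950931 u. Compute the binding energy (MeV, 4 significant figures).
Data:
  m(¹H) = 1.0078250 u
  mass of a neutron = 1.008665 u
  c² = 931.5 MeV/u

Mass of separated nucleons = 74(1.0078250) + 110(1.008665) = 74.5790500 + 110.953150 = 185.5322000 u
The mass defect is 185.5322000 − 183.950931 = 1.5812690 u.
Binding energy = Δm·c² = 1.5812690 × 931.5 MeV/u = 1472.95 MeV

1473 MeV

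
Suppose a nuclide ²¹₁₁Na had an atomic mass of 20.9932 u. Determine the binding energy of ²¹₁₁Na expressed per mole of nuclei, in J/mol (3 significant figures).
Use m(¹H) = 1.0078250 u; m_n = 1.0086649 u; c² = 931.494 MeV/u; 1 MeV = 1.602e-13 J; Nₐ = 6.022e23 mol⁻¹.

1.61e+13 J/mol

Total constituent mass: 11 × 1.0078250 + 10 × 1.0086649 = 21.1727240 u
Δm = 21.1727240 − 20.9932 = 0.1795240 u
E_B = 0.1795240 × 931.494 = 167.226 MeV
Per nucleus in joules: 167.226 MeV × 1.602e-13 J/MeV = 2.6790e-11 J
Per mole: 2.6790e-11 J × 6.022e23 mol⁻¹ = 1.6133e+13 J/mol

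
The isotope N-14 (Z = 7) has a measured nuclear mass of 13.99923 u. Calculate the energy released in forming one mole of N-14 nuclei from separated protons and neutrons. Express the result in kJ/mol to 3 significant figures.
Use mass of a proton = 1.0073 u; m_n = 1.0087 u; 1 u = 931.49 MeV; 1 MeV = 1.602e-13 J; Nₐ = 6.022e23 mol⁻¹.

1.01e+10 kJ/mol

Mass of separated nucleons = 7(1.0073) + 7(1.0087) = 7.0511 + 7.0609 = 14.1120 u
The mass defect is 14.1120 − 13.99923 = 0.11277 u.
Binding energy = Δm·c² = 0.11277 × 931.49 MeV/u = 105.044 MeV
Per nucleus in joules: 105.044 MeV × 1.602e-13 J/MeV = 1.6828e-11 J
Per mole: 1.6828e-11 J × 6.022e23 mol⁻¹ = 1.0134e+13 J/mol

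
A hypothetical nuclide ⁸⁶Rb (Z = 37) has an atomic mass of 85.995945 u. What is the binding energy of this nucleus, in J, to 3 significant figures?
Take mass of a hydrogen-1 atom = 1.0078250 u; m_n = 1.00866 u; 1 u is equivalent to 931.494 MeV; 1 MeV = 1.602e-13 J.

Mass of separated nucleons = 37(1.0078250) + 49(1.00866) = 37.2895250 + 49.42434 = 86.7138650 u
The mass defect is 86.7138650 − 85.995945 = 0.7179200 u.
Converting to energy: 0.7179200 u × 931.494 MeV/u = 668.738 MeV
In joules: 668.738 MeV × 1.602e-13 J/MeV = 1.0713e-10 J

1.07e-10 J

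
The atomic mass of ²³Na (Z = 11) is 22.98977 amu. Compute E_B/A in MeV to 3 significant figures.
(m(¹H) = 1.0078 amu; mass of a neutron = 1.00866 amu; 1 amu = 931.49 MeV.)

With 11 protons and 12 neutrons (A = 23):
Σm = 11·m(¹H) + 12·m_n = 11.0858 + 12.10392 = 23.18972 amu
The mass defect is 23.18972 − 22.98977 = 0.19995 amu.
Converting to energy: 0.19995 amu × 931.49 MeV/amu = 186.251 MeV
Dividing by A = 23 gives 8.098 MeV per nucleon.

8.10 MeV/nucleon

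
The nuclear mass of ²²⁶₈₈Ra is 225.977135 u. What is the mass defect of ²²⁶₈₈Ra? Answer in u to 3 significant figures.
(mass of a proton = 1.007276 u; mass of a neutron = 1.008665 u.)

1.86 u

Total constituent mass: 88 × 1.007276 + 138 × 1.008665 = 227.836058 u
Δm = 227.836058 − 225.977135 = 1.858923 u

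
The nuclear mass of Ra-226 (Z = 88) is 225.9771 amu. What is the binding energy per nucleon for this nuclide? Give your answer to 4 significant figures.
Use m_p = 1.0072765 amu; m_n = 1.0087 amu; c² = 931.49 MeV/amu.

7.682 MeV/nucleon

Σm = 88·m_p + 138·m_n = 88.6403320 + 139.2006 = 227.8409320 amu
Δm = 227.8409320 − 225.9771 = 1.8638320 amu
Converting to energy: 1.8638320 amu × 931.49 MeV/amu = 1736.14 MeV
Per nucleon: 1736.14 / 226 = 7.682 MeV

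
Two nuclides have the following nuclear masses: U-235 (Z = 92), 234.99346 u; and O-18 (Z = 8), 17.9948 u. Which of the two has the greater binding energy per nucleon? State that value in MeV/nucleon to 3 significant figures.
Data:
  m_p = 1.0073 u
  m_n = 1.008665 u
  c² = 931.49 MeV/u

U-235: Σm = 92(1.0073) + 143(1.008665) = 236.910695 u; Δm = 1.917235 u; E_B = 1785.9 MeV; E_B/A = 7.600 MeV
O-18: Σm = 8(1.0073) + 10(1.008665) = 18.145050 u; Δm = 0.150250 u; E_B = 139.956 MeV; E_B/A = 7.775 MeV
O-18 has the higher binding energy per nucleon, so it is the more tightly bound nucleus.

O-18; 7.78 MeV/nucleon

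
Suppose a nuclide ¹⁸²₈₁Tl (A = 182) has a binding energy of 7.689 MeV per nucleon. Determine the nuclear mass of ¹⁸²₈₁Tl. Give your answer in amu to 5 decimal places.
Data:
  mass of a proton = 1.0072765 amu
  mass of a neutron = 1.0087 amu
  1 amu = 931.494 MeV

181.96578 amu

Total binding energy = 182 × 7.689 = 1399.398 MeV
Mass defect = 1399.398 MeV / (931.494 MeV/amu) = 1.5023156 amu
Constituent mass = 81(1.0072765) + 101(1.0087) = 183.4680965 amu
Nuclear mass = 183.4680965 − 1.5023156 = 181.9657809 amu ≈ 181.96578 amu (to 5 decimal places)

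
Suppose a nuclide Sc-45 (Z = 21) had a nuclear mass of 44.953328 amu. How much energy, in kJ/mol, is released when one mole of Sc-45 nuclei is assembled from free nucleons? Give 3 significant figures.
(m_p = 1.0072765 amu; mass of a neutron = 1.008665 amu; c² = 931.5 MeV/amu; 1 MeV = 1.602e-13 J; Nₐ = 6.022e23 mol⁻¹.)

3.66e+10 kJ/mol

Σm = 21·m_p + 24·m_n = 21.1528065 + 24.207960 = 45.3607665 amu
Mass defect Δm = 45.3607665 − 44.953328 = 0.4074385 amu
Converting to energy: 0.4074385 amu × 931.5 MeV/amu = 379.529 MeV
Per nucleus in joules: 379.529 MeV × 1.602e-13 J/MeV = 6.0801e-11 J
Per mole: 6.0801e-11 J × 6.022e23 mol⁻¹ = 3.6614e+13 J/mol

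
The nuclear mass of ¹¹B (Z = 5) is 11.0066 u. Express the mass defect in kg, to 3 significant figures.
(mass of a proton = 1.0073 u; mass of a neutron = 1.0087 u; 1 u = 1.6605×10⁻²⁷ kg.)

1.36e-28 kg

Σm = 5·m_p + 6·m_n = 5.0365 + 6.0522 = 11.0887 u
The mass defect is 11.0887 − 11.0066 = 0.0821 u.
In SI units: 0.0821 u × 1.6605×10⁻²⁷ kg/u = 1.3633e-28 kg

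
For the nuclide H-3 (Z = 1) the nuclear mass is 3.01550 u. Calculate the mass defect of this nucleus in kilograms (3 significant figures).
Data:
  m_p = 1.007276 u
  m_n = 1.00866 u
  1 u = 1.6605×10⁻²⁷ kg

1.51e-29 kg

With 1 protons and 2 neutrons (A = 3):
Total constituent mass: 1 × 1.007276 + 2 × 1.00866 = 3.024596 u
The mass defect is 3.024596 − 3.01550 = 0.009096 u.
In SI units: 0.009096 u × 1.6605×10⁻²⁷ kg/u = 1.5104e-29 kg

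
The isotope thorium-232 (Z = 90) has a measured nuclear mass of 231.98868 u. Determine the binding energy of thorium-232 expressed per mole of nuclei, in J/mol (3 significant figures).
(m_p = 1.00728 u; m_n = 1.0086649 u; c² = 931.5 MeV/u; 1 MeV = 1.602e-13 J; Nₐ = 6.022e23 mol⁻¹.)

Total constituent mass: 90 × 1.00728 + 142 × 1.0086649 = 233.8856158 u
Mass defect Δm = 233.8856158 − 231.98868 = 1.8969358 u
E_B = 1.8969358 × 931.5 = 1767.00 MeV
Per nucleus in joules: 1767.00 MeV × 1.602e-13 J/MeV = 2.8307e-10 J
Per mole: 2.8307e-10 J × 6.022e23 mol⁻¹ = 1.7046e+14 J/mol

1.70e+14 J/mol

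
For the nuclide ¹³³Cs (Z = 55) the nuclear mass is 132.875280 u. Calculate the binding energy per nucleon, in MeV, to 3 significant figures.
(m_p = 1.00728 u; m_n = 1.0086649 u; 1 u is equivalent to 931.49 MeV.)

8.41 MeV/nucleon

Σm = 55·m_p + 78·m_n = 55.40040 + 78.6758622 = 134.0762622 u
Mass defect Δm = 134.0762622 − 132.875280 = 1.2009822 u
Binding energy = Δm·c² = 1.2009822 × 931.49 MeV/u = 1118.70 MeV
Per nucleon: 1118.70 / 133 = 8.411 MeV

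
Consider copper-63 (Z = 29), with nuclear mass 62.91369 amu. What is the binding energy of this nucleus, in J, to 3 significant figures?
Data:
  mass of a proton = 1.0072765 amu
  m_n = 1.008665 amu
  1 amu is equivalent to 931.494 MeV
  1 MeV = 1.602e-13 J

8.83e-11 J

Total constituent mass: 29 × 1.0072765 + 34 × 1.008665 = 63.5056285 amu
Mass defect Δm = 63.5056285 − 62.91369 = 0.5919385 amu
E_B = 0.5919385 × 931.494 = 551.387 MeV
In joules: 551.387 MeV × 1.602e-13 J/MeV = 8.8332e-11 J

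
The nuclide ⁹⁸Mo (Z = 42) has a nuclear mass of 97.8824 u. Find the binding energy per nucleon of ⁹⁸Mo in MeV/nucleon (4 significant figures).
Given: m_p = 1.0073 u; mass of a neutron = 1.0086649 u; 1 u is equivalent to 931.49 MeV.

8.644 MeV/nucleon

Total constituent mass: 42 × 1.0073 + 56 × 1.0086649 = 98.7918344 u
The mass defect is 98.7918344 − 97.8824 = 0.9094344 u.
Binding energy = Δm·c² = 0.9094344 × 931.49 MeV/u = 847.129 MeV
Per nucleon: 847.129 / 98 = 8.644 MeV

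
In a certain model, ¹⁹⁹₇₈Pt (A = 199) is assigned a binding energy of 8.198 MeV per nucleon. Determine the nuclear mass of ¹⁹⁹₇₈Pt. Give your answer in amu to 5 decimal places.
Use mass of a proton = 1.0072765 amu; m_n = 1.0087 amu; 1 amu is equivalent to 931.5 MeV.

Total binding energy = 199 × 8.198 = 1631.402 MeV
Mass defect = 1631.402 MeV / (931.5 MeV/amu) = 1.7513709 amu
Constituent mass = 78(1.0072765) + 121(1.0087) = 200.6202670 amu
Nuclear mass = 200.6202670 − 1.7513709 = 198.8688961 amu ≈ 198.86890 amu (to 5 decimal places)

198.86890 amu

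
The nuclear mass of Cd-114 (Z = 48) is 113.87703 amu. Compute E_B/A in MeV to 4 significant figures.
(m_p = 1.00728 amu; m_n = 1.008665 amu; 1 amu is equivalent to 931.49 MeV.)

Mass of separated nucleons = 48(1.00728) + 66(1.008665) = 48.34944 + 66.571890 = 114.921330 amu
The mass defect is 114.921330 − 113.87703 = 1.044300 amu.
Converting to energy: 1.044300 amu × 931.49 MeV/amu = 972.755 MeV
Dividing by A = 114 gives 8.533 MeV per nucleon.

8.533 MeV/nucleon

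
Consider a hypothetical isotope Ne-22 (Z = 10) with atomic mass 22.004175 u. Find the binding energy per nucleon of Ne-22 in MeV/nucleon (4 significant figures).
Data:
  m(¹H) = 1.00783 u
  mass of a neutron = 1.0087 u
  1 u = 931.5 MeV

The nucleus contains 10 protons and 22 − 10 = 12 neutrons.
Σm = 10·m(¹H) + 12·m_n = 10.07830 + 12.1044 = 22.18270 u
The mass defect is 22.18270 − 22.004175 = 0.178525 u.
Binding energy = Δm·c² = 0.178525 × 931.5 MeV/u = 166.296 MeV
Dividing by A = 22 gives 7.559 MeV per nucleon.

7.559 MeV/nucleon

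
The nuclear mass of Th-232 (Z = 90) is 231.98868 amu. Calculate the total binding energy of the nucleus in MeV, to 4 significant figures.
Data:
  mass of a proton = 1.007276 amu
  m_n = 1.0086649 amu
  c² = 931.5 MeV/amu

1767 MeV

Z = 90, so N = A − Z = 232 − 90 = 142.
Σm = 90·m_p + 142·m_n = 90.654840 + 143.2304158 = 233.8852558 amu
Δm = 233.8852558 − 231.98868 = 1.8965758 amu
Binding energy = Δm·c² = 1.8965758 × 931.5 MeV/amu = 1766.66 MeV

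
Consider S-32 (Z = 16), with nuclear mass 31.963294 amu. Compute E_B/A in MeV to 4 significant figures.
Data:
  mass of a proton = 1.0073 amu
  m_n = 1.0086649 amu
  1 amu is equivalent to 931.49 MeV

8.504 MeV/nucleon

Mass of separated nucleons = 16(1.0073) + 16(1.0086649) = 16.1168 + 16.1386384 = 32.2554384 amu
Mass defect Δm = 32.2554384 − 31.963294 = 0.2921444 amu
Converting to energy: 0.2921444 amu × 931.49 MeV/amu = 272.130 MeV
Per nucleon: 272.130 / 32 = 8.504 MeV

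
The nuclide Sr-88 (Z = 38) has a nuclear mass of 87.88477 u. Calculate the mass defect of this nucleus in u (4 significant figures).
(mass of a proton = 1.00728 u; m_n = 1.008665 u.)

Z = 38, so N = A − Z = 88 − 38 = 50.
Total constituent mass: 38 × 1.00728 + 50 × 1.008665 = 88.709890 u
Mass defect Δm = 88.709890 − 87.88477 = 0.825120 u

0.8251 u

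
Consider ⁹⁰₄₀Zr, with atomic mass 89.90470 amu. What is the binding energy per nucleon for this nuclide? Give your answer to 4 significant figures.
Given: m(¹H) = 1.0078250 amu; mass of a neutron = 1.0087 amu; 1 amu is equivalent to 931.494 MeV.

Total constituent mass: 40 × 1.0078250 + 50 × 1.0087 = 90.7480000 amu
Δm = 90.7480000 − 89.90470 = 0.8433000 amu
Converting to energy: 0.8433000 amu × 931.494 MeV/amu = 785.529 MeV
BE/A = 785.529 MeV / 90 = 8.728 MeV/nucleon

8.728 MeV/nucleon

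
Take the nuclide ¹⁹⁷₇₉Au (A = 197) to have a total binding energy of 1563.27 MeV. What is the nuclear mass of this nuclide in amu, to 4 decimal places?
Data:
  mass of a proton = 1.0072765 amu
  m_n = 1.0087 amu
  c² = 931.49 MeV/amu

196.9232 amu

Mass defect = 1563.27 MeV / (931.49 MeV/amu) = 1.678247 amu
Constituent mass = 79(1.0072765) + 118(1.0087) = 198.6014435 amu
Nuclear mass = 198.6014435 − 1.678247 = 196.9231965 amu ≈ 196.9232 amu (to 4 decimal places)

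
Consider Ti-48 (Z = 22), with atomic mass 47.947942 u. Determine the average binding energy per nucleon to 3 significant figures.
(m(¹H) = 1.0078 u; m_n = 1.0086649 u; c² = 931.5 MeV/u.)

8.71 MeV/nucleon

Total constituent mass: 22 × 1.0078 + 26 × 1.0086649 = 48.3968874 u
The mass defect is 48.3968874 − 47.947942 = 0.4489454 u.
E_B = 0.4489454 × 931.5 = 418.193 MeV
Per nucleon: 418.193 / 48 = 8.712 MeV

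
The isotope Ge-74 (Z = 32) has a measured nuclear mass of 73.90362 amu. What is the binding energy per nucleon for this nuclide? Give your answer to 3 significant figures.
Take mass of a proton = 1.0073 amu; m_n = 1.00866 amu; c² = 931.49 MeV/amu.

Total constituent mass: 32 × 1.0073 + 42 × 1.00866 = 74.59732 amu
Δm = 74.59732 − 73.90362 = 0.69370 amu
Converting to energy: 0.69370 amu × 931.49 MeV/amu = 646.175 MeV
Per nucleon: 646.175 / 74 = 8.732 MeV

8.73 MeV/nucleon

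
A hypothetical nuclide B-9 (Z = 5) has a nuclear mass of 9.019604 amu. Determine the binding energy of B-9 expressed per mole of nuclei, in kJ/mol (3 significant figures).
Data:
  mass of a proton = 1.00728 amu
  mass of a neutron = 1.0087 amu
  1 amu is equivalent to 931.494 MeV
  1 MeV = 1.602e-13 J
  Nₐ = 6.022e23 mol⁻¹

4.64e+09 kJ/mol

Z = 5, so N = A − Z = 9 − 5 = 4.
Σm = 5·m_p + 4·m_n = 5.03640 + 4.0348 = 9.07120 amu
Δm = 9.07120 − 9.019604 = 0.051596 amu
E_B = 0.051596 × 931.494 = 48.0614 MeV
Per nucleus in joules: 48.0614 MeV × 1.602e-13 J/MeV = 7.6994e-12 J
Per mole: 7.6994e-12 J × 6.022e23 mol⁻¹ = 4.6366e+12 J/mol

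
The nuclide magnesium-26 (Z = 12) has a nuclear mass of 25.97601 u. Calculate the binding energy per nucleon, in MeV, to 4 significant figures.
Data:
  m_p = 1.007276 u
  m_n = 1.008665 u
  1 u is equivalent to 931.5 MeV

8.334 MeV/nucleon

The nucleus contains 12 protons and 26 − 12 = 14 neutrons.
Σm = 12·m_p + 14·m_n = 12.087312 + 14.121310 = 26.208622 u
The mass defect is 26.208622 − 25.97601 = 0.232612 u.
E_B = 0.232612 × 931.5 = 216.678 MeV
Per nucleon: 216.678 / 26 = 8.334 MeV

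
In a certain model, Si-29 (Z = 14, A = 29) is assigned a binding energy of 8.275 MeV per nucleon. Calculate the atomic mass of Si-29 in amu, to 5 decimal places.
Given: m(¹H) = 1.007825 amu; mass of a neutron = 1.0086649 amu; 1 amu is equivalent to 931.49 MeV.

Total binding energy = 29 × 8.275 = 239.975 MeV
Mass defect = 239.975 MeV / (931.49 MeV/amu) = 0.2576249 amu
Constituent mass = 14(1.007825) + 15(1.0086649) = 29.2395235 amu
Atomic mass = 29.2395235 − 0.2576249 = 28.9818986 amu ≈ 28.98190 amu (to 5 decimal places)

28.98190 amu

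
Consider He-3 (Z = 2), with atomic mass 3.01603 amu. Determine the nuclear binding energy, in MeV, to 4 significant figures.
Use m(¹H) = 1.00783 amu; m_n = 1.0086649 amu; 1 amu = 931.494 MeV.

Total constituent mass: 2 × 1.00783 + 1 × 1.0086649 = 3.0243249 amu
Δm = 3.0243249 − 3.01603 = 0.0082949 amu
Binding energy = Δm·c² = 0.0082949 × 931.494 MeV/amu = 7.72665 MeV

7.727 MeV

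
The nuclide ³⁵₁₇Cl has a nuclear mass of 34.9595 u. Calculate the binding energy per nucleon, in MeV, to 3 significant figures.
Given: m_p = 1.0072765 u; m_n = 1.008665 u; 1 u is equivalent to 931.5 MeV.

8.52 MeV/nucleon

Z = 17, so N = A − Z = 35 − 17 = 18.
Mass of separated nucleons = 17(1.0072765) + 18(1.008665) = 17.1237005 + 18.155970 = 35.2796705 u
Mass defect Δm = 35.2796705 − 34.9595 = 0.3201705 u
E_B = 0.3201705 × 931.5 = 298.239 MeV
Dividing by A = 35 gives 8.521 MeV per nucleon.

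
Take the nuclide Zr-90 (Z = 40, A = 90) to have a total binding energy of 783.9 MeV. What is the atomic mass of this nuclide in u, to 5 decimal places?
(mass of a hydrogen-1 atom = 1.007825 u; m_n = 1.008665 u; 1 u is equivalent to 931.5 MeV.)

Mass defect = 783.9 MeV / (931.5 MeV/u) = 0.8415459 u
Constituent mass = 40(1.007825) + 50(1.008665) = 90.746250 u
Atomic mass = 90.746250 − 0.8415459 = 89.9047041 u ≈ 89.90470 u (to 5 decimal places)

89.90470 u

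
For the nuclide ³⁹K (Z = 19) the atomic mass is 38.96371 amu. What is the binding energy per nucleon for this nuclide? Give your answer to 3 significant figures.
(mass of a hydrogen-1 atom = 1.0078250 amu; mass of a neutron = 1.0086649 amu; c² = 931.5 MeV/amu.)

With 19 protons and 20 neutrons (A = 39):
Σm = 19·m(¹H) + 20·m_n = 19.1486750 + 20.1732980 = 39.3219730 amu
The mass defect is 39.3219730 − 38.96371 = 0.3582630 amu.
E_B = 0.3582630 × 931.5 = 333.722 MeV
BE/A = 333.722 MeV / 39 = 8.557 MeV/nucleon

8.56 MeV/nucleon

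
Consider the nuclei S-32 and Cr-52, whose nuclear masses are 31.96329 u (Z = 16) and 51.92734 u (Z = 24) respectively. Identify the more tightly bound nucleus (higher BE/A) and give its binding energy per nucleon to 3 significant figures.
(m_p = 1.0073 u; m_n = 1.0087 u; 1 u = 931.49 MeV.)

Cr-52; 8.80 MeV/nucleon

S-32: Σm = 16(1.0073) + 16(1.0087) = 32.2560 u; Δm = 0.29271 u; E_B = 272.66 MeV; E_B/A = 8.521 MeV
Cr-52: Σm = 24(1.0073) + 28(1.0087) = 52.4188 u; Δm = 0.49146 u; E_B = 457.79 MeV; E_B/A = 8.804 MeV
Cr-52 has the higher binding energy per nucleon, so it is the more tightly bound nucleus.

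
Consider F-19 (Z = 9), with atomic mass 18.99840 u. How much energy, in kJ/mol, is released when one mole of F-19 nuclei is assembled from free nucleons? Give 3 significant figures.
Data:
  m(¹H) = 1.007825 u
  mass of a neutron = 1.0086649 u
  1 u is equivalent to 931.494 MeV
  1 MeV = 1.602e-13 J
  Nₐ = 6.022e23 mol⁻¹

With 9 protons and 10 neutrons (A = 19):
Mass of separated nucleons = 9(1.007825) + 10(1.0086649) = 9.070425 + 10.0866490 = 19.1570740 u
Δm = 19.1570740 − 18.99840 = 0.1586740 u
Binding energy = Δm·c² = 0.1586740 × 931.494 MeV/u = 147.804 MeV
Per nucleus in joules: 147.804 MeV × 1.602e-13 J/MeV = 2.3678e-11 J
Per mole: 2.3678e-11 J × 6.022e23 mol⁻¹ = 1.4259e+13 J/mol

1.43e+10 kJ/mol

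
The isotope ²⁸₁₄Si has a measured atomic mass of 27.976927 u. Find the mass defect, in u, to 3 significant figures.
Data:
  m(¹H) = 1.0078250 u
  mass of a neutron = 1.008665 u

Z = 14, so N = A − Z = 28 − 14 = 14.
Σm = 14·m(¹H) + 14·m_n = 14.1095500 + 14.121310 = 28.2308600 u
Mass defect Δm = 28.2308600 − 27.976927 = 0.2539330 u

0.254 u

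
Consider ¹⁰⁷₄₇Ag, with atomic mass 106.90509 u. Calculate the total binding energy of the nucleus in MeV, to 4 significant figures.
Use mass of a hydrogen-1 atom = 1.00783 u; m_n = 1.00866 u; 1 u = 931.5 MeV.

Mass of separated nucleons = 47(1.00783) + 60(1.00866) = 47.36801 + 60.51960 = 107.88761 u
The mass defect is 107.88761 − 106.90509 = 0.98252 u.
E_B = 0.98252 × 931.5 = 915.217 MeV

915.2 MeV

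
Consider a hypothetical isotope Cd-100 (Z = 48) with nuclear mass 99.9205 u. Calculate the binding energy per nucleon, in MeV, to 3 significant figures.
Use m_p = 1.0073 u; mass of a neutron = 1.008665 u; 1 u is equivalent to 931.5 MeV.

8.20 MeV/nucleon

Mass of separated nucleons = 48(1.0073) + 52(1.008665) = 48.3504 + 52.450580 = 100.800980 u
Δm = 100.800980 − 99.9205 = 0.880480 u
Converting to energy: 0.880480 u × 931.5 MeV/u = 820.167 MeV
Per nucleon: 820.167 / 100 = 8.202 MeV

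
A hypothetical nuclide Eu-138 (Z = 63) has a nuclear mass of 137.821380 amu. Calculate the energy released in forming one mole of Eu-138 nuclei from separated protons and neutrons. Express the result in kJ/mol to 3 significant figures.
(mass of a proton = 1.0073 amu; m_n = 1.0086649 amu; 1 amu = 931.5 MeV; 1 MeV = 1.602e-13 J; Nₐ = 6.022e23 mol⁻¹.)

1.16e+11 kJ/mol

The nucleus contains 63 protons and 138 − 63 = 75 neutrons.
Mass of separated nucleons = 63(1.0073) + 75(1.0086649) = 63.4599 + 75.6498675 = 139.1097675 amu
Δm = 139.1097675 − 137.821380 = 1.2883875 amu
E_B = 1.2883875 × 931.5 = 1200.13 MeV
Per nucleus in joules: 1200.13 MeV × 1.602e-13 J/MeV = 1.9226e-10 J
Per mole: 1.9226e-10 J × 6.022e23 mol⁻¹ = 1.1578e+14 J/mol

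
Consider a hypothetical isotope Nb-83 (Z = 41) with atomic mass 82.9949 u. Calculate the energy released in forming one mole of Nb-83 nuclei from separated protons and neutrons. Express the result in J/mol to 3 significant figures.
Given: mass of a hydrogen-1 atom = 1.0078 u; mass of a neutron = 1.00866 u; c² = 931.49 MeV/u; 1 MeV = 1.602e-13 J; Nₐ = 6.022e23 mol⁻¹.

With 41 protons and 42 neutrons (A = 83):
Total constituent mass: 41 × 1.0078 + 42 × 1.00866 = 83.68352 u
The mass defect is 83.68352 − 82.9949 = 0.68862 u.
E_B = 0.68862 × 931.49 = 641.443 MeV
Per nucleus in joules: 641.443 MeV × 1.602e-13 J/MeV = 1.0276e-10 J
Per mole: 1.0276e-10 J × 6.022e23 mol⁻¹ = 6.1882e+13 J/mol

6.19e+13 J/mol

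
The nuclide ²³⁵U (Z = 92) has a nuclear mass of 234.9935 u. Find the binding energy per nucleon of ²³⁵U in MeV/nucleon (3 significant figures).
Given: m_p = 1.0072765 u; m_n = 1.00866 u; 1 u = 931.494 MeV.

7.59 MeV/nucleon

Z = 92, so N = A − Z = 235 − 92 = 143.
Total constituent mass: 92 × 1.0072765 + 143 × 1.00866 = 236.9078180 u
Δm = 236.9078180 − 234.9935 = 1.9143180 u
E_B = 1.9143180 × 931.494 = 1783.18 MeV
BE/A = 1783.18 MeV / 235 = 7.588 MeV/nucleon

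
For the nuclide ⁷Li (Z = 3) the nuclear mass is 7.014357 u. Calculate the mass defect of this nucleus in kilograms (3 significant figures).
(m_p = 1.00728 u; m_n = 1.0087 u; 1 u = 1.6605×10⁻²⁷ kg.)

Z = 3, so N = A − Z = 7 − 3 = 4.
Total constituent mass: 3 × 1.00728 + 4 × 1.0087 = 7.05664 u
Mass defect Δm = 7.05664 − 7.014357 = 0.042283 u
In SI units: 0.042283 u × 1.6605×10⁻²⁷ kg/u = 7.0211e-29 kg

7.02e-29 kg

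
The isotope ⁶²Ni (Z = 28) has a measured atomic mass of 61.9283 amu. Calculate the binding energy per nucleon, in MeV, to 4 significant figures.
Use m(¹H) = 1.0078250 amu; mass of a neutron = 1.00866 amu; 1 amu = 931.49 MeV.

8.793 MeV/nucleon

Σm = 28·m(¹H) + 34·m_n = 28.2191000 + 34.29444 = 62.5135400 amu
Δm = 62.5135400 − 61.9283 = 0.5852400 amu
Binding energy = Δm·c² = 0.5852400 × 931.49 MeV/amu = 545.145 MeV
Dividing by A = 62 gives 8.793 MeV per nucleon.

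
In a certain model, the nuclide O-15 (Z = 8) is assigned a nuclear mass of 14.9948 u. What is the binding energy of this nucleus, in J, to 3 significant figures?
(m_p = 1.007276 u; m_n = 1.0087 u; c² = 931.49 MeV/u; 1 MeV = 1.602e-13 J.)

Z = 8, so N = A − Z = 15 − 8 = 7.
Σm = 8·m_p + 7·m_n = 8.058208 + 7.0609 = 15.119108 u
Mass defect Δm = 15.119108 − 14.9948 = 0.124308 u
Binding energy = Δm·c² = 0.124308 × 931.49 MeV/u = 115.792 MeV
In joules: 115.792 MeV × 1.602e-13 J/MeV = 1.85499e-11 J

1.85e-11 J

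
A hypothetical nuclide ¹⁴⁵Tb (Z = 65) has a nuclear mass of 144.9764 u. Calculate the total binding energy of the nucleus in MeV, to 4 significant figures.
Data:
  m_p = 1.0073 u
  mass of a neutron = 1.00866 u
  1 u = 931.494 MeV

1109 MeV

With 65 protons and 80 neutrons (A = 145):
Mass of separated nucleons = 65(1.0073) + 80(1.00866) = 65.4745 + 80.69280 = 146.16730 u
The mass defect is 146.16730 − 144.9764 = 1.19090 u.
Converting to energy: 1.19090 u × 931.494 MeV/u = 1109.32 MeV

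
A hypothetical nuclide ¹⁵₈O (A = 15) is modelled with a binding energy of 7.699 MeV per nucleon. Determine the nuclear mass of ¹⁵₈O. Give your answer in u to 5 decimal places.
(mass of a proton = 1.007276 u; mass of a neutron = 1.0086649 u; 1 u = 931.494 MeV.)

14.99488 u

Total binding energy = 15 × 7.699 = 115.485 MeV
Mass defect = 115.485 MeV / (931.494 MeV/u) = 0.1239783 u
Constituent mass = 8(1.007276) + 7(1.0086649) = 15.1188623 u
Nuclear mass = 15.1188623 − 0.1239783 = 14.9948840 u ≈ 14.99488 u (to 5 decimal places)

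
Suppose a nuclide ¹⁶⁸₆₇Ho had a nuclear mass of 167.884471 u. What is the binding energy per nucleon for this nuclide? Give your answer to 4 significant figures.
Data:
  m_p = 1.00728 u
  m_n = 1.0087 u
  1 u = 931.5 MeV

8.217 MeV/nucleon

Mass of separated nucleons = 67(1.00728) + 101(1.0087) = 67.48776 + 101.8787 = 169.36646 u
Δm = 169.36646 − 167.884471 = 1.481989 u
E_B = 1.481989 × 931.5 = 1380.47 MeV
BE/A = 1380.47 MeV / 168 = 8.217 MeV/nucleon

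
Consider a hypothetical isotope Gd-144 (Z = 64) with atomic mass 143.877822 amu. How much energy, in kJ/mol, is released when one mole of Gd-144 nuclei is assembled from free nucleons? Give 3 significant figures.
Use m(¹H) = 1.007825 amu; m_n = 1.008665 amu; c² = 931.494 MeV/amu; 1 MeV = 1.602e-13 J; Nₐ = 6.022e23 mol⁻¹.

1.18e+11 kJ/mol

Z = 64, so N = A − Z = 144 − 64 = 80.
Σm = 64·m(¹H) + 80·m_n = 64.500800 + 80.693200 = 145.194000 amu
Mass defect Δm = 145.194000 − 143.877822 = 1.316178 amu
Binding energy = Δm·c² = 1.316178 × 931.494 MeV/amu = 1226.01 MeV
Per nucleus in joules: 1226.01 MeV × 1.602e-13 J/MeV = 1.9641e-10 J
Per mole: 1.9641e-10 J × 6.022e23 mol⁻¹ = 1.1828e+14 J/mol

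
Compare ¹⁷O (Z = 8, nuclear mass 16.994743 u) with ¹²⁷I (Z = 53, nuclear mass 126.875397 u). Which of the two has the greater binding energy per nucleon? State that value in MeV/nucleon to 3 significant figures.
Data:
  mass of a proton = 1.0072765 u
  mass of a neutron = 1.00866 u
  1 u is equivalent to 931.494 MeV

¹²⁷I; 8.44 MeV/nucleon

¹⁷O: Σm = 8(1.0072765) + 9(1.00866) = 17.1361520 u; Δm = 0.1414090 u; E_B = 131.72 MeV; E_B/A = 7.748 MeV
¹²⁷I: Σm = 53(1.0072765) + 74(1.00866) = 128.0264945 u; Δm = 1.1510975 u; E_B = 1072.2 MeV; E_B/A = 8.443 MeV
¹²⁷I has the higher binding energy per nucleon, so it is the more tightly bound nucleus.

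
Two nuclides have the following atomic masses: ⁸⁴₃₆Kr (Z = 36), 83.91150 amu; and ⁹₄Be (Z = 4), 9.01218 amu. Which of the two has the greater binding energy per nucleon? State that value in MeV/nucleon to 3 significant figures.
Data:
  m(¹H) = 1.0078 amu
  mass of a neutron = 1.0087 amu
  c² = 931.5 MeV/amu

⁸⁴₃₆Kr: Σm = 36(1.0078) + 48(1.0087) = 84.6984 amu; Δm = 0.78690 amu; E_B = 733.00 MeV; E_B/A = 8.726 MeV
⁹₄Be: Σm = 4(1.0078) + 5(1.0087) = 9.0747 amu; Δm = 0.06252 amu; E_B = 58.237 MeV; E_B/A = 6.471 MeV
⁸⁴₃₆Kr has the higher binding energy per nucleon, so it is the more tightly bound nucleus.

⁸⁴₃₆Kr; 8.73 MeV/nucleon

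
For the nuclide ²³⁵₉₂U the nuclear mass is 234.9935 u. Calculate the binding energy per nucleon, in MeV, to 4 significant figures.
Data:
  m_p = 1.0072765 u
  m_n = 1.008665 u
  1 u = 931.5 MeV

Σm = 92·m_p + 143·m_n = 92.6694380 + 144.239095 = 236.9085330 u
Δm = 236.9085330 − 234.9935 = 1.9150330 u
Converting to energy: 1.9150330 u × 931.5 MeV/u = 1783.85 MeV
Dividing by A = 235 gives 7.591 MeV per nucleon.

7.591 MeV/nucleon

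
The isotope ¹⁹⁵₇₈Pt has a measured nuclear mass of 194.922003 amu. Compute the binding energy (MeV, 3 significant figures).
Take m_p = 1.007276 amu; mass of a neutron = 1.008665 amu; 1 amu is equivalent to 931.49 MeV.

1550 MeV

Mass of separated nucleons = 78(1.007276) + 117(1.008665) = 78.567528 + 118.013805 = 196.581333 amu
Δm = 196.581333 − 194.922003 = 1.659330 amu
Converting to energy: 1.659330 amu × 931.49 MeV/amu = 1545.65 MeV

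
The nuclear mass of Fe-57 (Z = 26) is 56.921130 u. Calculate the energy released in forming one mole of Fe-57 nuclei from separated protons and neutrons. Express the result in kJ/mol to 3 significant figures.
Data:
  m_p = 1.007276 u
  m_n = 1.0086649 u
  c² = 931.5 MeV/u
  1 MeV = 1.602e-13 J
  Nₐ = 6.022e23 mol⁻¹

4.82e+10 kJ/mol

Mass of separated nucleons = 26(1.007276) + 31(1.0086649) = 26.189176 + 31.2686119 = 57.4577879 u
Δm = 57.4577879 − 56.921130 = 0.5366579 u
Binding energy = Δm·c² = 0.5366579 × 931.5 MeV/u = 499.897 MeV
Per nucleus in joules: 499.897 MeV × 1.602e-13 J/MeV = 8.0083e-11 J
Per mole: 8.0083e-11 J × 6.022e23 mol⁻¹ = 4.8226e+13 J/mol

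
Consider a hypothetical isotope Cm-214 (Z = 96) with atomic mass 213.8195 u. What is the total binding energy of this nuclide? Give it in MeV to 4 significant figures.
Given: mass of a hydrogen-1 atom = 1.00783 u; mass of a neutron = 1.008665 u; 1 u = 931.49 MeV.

1821 MeV

Mass of separated nucleons = 96(1.00783) + 118(1.008665) = 96.75168 + 119.022470 = 215.774150 u
Mass defect Δm = 215.774150 − 213.8195 = 1.954650 u
E_B = 1.954650 × 931.49 = 1820.74 MeV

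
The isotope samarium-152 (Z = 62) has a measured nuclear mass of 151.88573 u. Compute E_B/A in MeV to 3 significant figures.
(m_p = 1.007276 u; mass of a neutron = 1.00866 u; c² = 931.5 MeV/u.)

8.24 MeV/nucleon

Z = 62, so N = A − Z = 152 − 62 = 90.
Mass of separated nucleons = 62(1.007276) + 90(1.00866) = 62.451112 + 90.77940 = 153.230512 u
The mass defect is 153.230512 − 151.88573 = 1.344782 u.
Converting to energy: 1.344782 u × 931.5 MeV/u = 1252.66 MeV
BE/A = 1252.66 MeV / 152 = 8.241 MeV/nucleon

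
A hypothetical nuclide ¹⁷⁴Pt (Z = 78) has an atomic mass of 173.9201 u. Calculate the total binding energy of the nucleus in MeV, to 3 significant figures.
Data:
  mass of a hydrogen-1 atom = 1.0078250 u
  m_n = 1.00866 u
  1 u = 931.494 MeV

1420 MeV

With 78 protons and 96 neutrons (A = 174):
Mass of separated nucleons = 78(1.0078250) + 96(1.00866) = 78.6103500 + 96.83136 = 175.4417100 u
Δm = 175.4417100 − 173.9201 = 1.5216100 u
Converting to energy: 1.5216100 u × 931.494 MeV/u = 1417.37 MeV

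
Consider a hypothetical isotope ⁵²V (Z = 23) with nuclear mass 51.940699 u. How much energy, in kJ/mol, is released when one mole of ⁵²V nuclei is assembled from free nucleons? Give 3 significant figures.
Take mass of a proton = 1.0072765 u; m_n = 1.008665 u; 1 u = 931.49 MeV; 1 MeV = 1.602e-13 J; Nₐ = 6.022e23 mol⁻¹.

4.29e+10 kJ/mol

Z = 23, so N = A − Z = 52 − 23 = 29.
Σm = 23·m_p + 29·m_n = 23.1673595 + 29.251285 = 52.4186445 u
Δm = 52.4186445 − 51.940699 = 0.4779455 u
E_B = 0.4779455 × 931.49 = 445.201 MeV
Per nucleus in joules: 445.201 MeV × 1.602e-13 J/MeV = 7.1321e-11 J
Per mole: 7.1321e-11 J × 6.022e23 mol⁻¹ = 4.29495e+13 J/mol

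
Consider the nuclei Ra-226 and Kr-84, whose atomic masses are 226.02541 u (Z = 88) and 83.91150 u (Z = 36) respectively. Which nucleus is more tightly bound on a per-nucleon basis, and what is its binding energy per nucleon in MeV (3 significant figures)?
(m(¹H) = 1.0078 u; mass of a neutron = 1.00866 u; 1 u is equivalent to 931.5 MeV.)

Kr-84; 8.70 MeV/nucleon

Ra-226: Σm = 88(1.0078) + 138(1.00866) = 227.88148 u; Δm = 1.85607 u; E_B = 1728.9 MeV; E_B/A = 7.650 MeV
Kr-84: Σm = 36(1.0078) + 48(1.00866) = 84.69648 u; Δm = 0.78498 u; E_B = 731.21 MeV; E_B/A = 8.7049 MeV
Kr-84 has the higher binding energy per nucleon, so it is the more tightly bound nucleus.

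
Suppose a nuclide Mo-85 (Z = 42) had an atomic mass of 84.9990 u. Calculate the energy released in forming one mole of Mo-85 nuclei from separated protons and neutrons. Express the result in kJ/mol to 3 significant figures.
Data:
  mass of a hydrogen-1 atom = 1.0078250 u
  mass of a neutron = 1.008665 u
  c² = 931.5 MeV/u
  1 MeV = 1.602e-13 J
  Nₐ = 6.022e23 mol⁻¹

Total constituent mass: 42 × 1.0078250 + 43 × 1.008665 = 85.7012450 u
Mass defect Δm = 85.7012450 − 84.9990 = 0.7022450 u
Binding energy = Δm·c² = 0.7022450 × 931.5 MeV/u = 654.141 MeV
Per nucleus in joules: 654.141 MeV × 1.602e-13 J/MeV = 1.0479e-10 J
Per mole: 1.0479e-10 J × 6.022e23 mol⁻¹ = 6.3105e+13 J/mol

6.31e+10 kJ/mol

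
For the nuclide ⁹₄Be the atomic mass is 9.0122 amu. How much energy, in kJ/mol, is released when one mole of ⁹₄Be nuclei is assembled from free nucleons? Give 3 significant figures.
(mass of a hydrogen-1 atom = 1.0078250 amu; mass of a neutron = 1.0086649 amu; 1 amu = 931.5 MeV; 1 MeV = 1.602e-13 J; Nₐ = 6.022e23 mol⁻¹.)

Σm = 4·m(¹H) + 5·m_n = 4.0313000 + 5.0433245 = 9.0746245 amu
The mass defect is 9.0746245 − 9.0122 = 0.0624245 amu.
E_B = 0.0624245 × 931.5 = 58.1484 MeV
Per nucleus in joules: 58.1484 MeV × 1.602e-13 J/MeV = 9.3154e-12 J
Per mole: 9.3154e-12 J × 6.022e23 mol⁻¹ = 5.6097e+12 J/mol

5.61e+09 kJ/mol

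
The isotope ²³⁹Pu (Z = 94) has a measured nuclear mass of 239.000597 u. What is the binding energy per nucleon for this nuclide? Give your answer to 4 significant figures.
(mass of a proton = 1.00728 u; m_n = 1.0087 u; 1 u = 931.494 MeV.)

7.581 MeV/nucleon

The nucleus contains 94 protons and 239 − 94 = 145 neutrons.
Σm = 94·m_p + 145·m_n = 94.68432 + 146.2615 = 240.94582 u
Δm = 240.94582 − 239.000597 = 1.945223 u
Converting to energy: 1.945223 u × 931.494 MeV/u = 1811.96 MeV
BE/A = 1811.96 MeV / 239 = 7.581 MeV/nucleon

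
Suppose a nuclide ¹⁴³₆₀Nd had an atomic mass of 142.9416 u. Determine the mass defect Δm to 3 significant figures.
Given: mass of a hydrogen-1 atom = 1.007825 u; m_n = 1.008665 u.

Total constituent mass: 60 × 1.007825 + 83 × 1.008665 = 144.188695 u
The mass defect is 144.188695 − 142.9416 = 1.247095 u.

1.25 u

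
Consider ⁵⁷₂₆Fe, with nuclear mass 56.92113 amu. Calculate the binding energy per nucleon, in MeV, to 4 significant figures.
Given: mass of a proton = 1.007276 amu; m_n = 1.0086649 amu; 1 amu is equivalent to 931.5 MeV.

With 26 protons and 31 neutrons (A = 57):
Mass of separated nucleons = 26(1.007276) + 31(1.0086649) = 26.189176 + 31.2686119 = 57.4577879 amu
Δm = 57.4577879 − 56.92113 = 0.5366579 amu
E_B = 0.5366579 × 931.5 = 499.897 MeV
Dividing by A = 57 gives 8.770 MeV per nucleon.

8.770 MeV/nucleon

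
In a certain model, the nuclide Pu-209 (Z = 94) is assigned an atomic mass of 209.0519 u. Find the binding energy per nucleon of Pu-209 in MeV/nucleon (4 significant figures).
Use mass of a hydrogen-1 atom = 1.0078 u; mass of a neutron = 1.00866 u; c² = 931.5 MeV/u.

7.475 MeV/nucleon

With 94 protons and 115 neutrons (A = 209):
Mass of separated nucleons = 94(1.0078) + 115(1.00866) = 94.7332 + 115.99590 = 210.72910 u
Mass defect Δm = 210.72910 − 209.0519 = 1.67720 u
Binding energy = Δm·c² = 1.67720 × 931.5 MeV/u = 1562.31 MeV
Dividing by A = 209 gives 7.475 MeV per nucleon.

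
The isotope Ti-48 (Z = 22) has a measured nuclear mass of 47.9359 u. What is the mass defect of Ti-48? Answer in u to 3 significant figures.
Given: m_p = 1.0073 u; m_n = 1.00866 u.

The nucleus contains 22 protons and 48 − 22 = 26 neutrons.
Σm = 22·m_p + 26·m_n = 22.1606 + 26.22516 = 48.38576 u
Δm = 48.38576 − 47.9359 = 0.44986 u

0.450 u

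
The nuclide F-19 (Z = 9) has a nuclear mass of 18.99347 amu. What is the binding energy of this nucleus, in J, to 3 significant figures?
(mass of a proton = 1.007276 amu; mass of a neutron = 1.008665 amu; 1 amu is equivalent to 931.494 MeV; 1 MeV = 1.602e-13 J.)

With 9 protons and 10 neutrons (A = 19):
Total constituent mass: 9 × 1.007276 + 10 × 1.008665 = 19.152134 amu
Mass defect Δm = 19.152134 − 18.99347 = 0.158664 amu
Binding energy = Δm·c² = 0.158664 × 931.494 MeV/amu = 147.795 MeV
In joules: 147.795 MeV × 1.602e-13 J/MeV = 2.3677e-11 J

2.37e-11 J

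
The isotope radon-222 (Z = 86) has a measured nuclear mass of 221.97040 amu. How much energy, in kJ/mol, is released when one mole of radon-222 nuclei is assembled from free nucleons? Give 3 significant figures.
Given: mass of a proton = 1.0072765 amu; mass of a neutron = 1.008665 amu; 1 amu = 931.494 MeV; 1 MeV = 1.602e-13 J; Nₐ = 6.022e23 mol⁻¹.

Total constituent mass: 86 × 1.0072765 + 136 × 1.008665 = 223.8042190 amu
Δm = 223.8042190 − 221.97040 = 1.8338190 amu
E_B = 1.8338190 × 931.494 = 1708.19 MeV
Per nucleus in joules: 1708.19 MeV × 1.602e-13 J/MeV = 2.7365e-10 J
Per mole: 2.7365e-10 J × 6.022e23 mol⁻¹ = 1.6479e+14 J/mol

1.65e+11 kJ/mol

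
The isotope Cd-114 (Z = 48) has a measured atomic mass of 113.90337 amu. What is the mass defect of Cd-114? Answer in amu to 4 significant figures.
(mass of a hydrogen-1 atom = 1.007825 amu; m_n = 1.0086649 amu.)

1.044 amu

Total constituent mass: 48 × 1.007825 + 66 × 1.0086649 = 114.9474834 amu
The mass defect is 114.9474834 − 113.90337 = 1.0441134 amu.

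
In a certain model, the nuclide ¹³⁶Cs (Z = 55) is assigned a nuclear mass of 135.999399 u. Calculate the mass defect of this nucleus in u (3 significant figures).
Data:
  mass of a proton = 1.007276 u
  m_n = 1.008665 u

1.10 u

Mass of separated nucleons = 55(1.007276) + 81(1.008665) = 55.400180 + 81.701865 = 137.102045 u
The mass defect is 137.102045 − 135.999399 = 1.102646 u.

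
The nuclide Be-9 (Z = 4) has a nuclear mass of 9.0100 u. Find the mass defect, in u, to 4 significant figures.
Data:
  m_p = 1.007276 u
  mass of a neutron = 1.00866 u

Z = 4, so N = A − Z = 9 − 4 = 5.
Σm = 4·m_p + 5·m_n = 4.029104 + 5.04330 = 9.072404 u
The mass defect is 9.072404 − 9.0100 = 0.062404 u.

0.06240 u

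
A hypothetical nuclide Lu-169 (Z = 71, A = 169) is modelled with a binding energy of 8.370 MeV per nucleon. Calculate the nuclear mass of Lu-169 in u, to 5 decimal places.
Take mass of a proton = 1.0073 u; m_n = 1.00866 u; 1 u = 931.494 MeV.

168.84842 u

Total binding energy = 169 × 8.370 = 1414.530 MeV
Mass defect = 1414.530 MeV / (931.494 MeV/u) = 1.5185605 u
Constituent mass = 71(1.0073) + 98(1.00866) = 170.36698 u
Nuclear mass = 170.36698 − 1.5185605 = 168.8484195 u ≈ 168.84842 u (to 5 decimal places)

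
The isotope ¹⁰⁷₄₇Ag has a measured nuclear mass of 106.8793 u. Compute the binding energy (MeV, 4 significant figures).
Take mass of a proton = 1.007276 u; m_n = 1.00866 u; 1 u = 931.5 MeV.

Z = 47, so N = A − Z = 107 − 47 = 60.
Σm = 47·m_p + 60·m_n = 47.341972 + 60.51960 = 107.861572 u
The mass defect is 107.861572 − 106.8793 = 0.982272 u.
E_B = 0.982272 × 931.5 = 914.986 MeV

915.0 MeV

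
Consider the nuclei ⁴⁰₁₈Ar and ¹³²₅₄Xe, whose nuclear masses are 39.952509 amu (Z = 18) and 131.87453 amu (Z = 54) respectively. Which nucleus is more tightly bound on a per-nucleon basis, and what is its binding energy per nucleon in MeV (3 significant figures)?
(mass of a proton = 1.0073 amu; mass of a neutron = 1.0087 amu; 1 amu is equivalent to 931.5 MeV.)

⁴⁰₁₈Ar: Σm = 18(1.0073) + 22(1.0087) = 40.3228 amu; Δm = 0.370291 amu; E_B = 344.93 MeV; E_B/A = 8.623 MeV
¹³²₅₄Xe: Σm = 54(1.0073) + 78(1.0087) = 133.0728 amu; Δm = 1.19827 amu; E_B = 1116.2 MeV; E_B/A = 8.456 MeV
⁴⁰₁₈Ar has the higher binding energy per nucleon, so it is the more tightly bound nucleus.

⁴⁰₁₈Ar; 8.62 MeV/nucleon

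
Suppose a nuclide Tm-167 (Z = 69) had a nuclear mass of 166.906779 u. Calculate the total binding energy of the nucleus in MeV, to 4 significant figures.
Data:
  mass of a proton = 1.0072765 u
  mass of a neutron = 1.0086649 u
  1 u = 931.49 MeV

Mass of separated nucleons = 69(1.0072765) + 98(1.0086649) = 69.5020785 + 98.8491602 = 168.3512387 u
The mass defect is 168.3512387 − 166.906779 = 1.4444597 u.
Converting to energy: 1.4444597 u × 931.49 MeV/u = 1345.4998 MeV

1345 MeV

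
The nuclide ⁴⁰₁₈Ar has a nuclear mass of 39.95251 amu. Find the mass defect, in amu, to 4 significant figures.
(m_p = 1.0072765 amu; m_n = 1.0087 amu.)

With 18 protons and 22 neutrons (A = 40):
Total constituent mass: 18 × 1.0072765 + 22 × 1.0087 = 40.3223770 amu
Mass defect Δm = 40.3223770 − 39.95251 = 0.3698670 amu

0.3699 amu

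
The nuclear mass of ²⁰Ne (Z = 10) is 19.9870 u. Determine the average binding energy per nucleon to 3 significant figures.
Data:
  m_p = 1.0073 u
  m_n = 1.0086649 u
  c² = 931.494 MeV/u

8.04 MeV/nucleon

Total constituent mass: 10 × 1.0073 + 10 × 1.0086649 = 20.1596490 u
Δm = 20.1596490 − 19.9870 = 0.1726490 u
E_B = 0.1726490 × 931.494 = 160.822 MeV
Per nucleon: 160.822 / 20 = 8.041 MeV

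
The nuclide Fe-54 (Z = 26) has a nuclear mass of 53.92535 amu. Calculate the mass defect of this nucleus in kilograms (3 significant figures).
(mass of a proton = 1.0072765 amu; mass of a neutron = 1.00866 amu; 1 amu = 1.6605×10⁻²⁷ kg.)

8.41e-28 kg

Mass of separated nucleons = 26(1.0072765) + 28(1.00866) = 26.1891890 + 28.24248 = 54.4316690 amu
Mass defect Δm = 54.4316690 − 53.92535 = 0.5063190 amu
In SI units: 0.5063190 amu × 1.6605×10⁻²⁷ kg/amu = 8.4074e-28 kg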